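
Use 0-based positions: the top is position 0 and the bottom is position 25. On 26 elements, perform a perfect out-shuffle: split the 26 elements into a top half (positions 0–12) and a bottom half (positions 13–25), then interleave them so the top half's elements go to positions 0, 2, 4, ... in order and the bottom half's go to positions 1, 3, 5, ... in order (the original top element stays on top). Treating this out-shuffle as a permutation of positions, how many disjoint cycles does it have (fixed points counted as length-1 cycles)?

Trace each unvisited position around until it returns:
(0) (1 2 4 8 16 7 ... len 20) (5 10 20 15) (25)
4 cycles in total.

4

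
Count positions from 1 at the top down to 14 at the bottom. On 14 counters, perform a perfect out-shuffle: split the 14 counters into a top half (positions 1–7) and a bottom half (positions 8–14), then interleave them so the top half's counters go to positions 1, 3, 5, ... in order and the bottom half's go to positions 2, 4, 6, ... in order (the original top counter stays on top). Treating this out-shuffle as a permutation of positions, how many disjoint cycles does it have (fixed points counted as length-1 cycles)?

3

Trace each unvisited position around until it returns:
(1) (2 3 5 9 4 7 ... len 12) (14)
3 cycles in total.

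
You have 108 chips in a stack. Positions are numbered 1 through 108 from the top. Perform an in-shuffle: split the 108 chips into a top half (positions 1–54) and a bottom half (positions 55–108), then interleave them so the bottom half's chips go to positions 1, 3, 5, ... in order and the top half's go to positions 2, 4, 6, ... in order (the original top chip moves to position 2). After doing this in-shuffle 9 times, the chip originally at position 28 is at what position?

57

Track the chip's position through each in-shuffle:
28 → 56 → 3 → 6 → 12 → 24 → 48 → 96 → 83 → 57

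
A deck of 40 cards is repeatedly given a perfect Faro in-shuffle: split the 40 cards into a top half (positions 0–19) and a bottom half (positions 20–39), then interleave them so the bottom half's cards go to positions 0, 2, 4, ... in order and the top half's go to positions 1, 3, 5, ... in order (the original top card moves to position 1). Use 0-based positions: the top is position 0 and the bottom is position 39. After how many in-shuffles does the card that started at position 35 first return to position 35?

20

Follow position 35 under repeated in-shuffles:
35 → 30 → 20 → 0 → 1 → 3 → 7 → 15 → 31 → 22 → 4 → 9 → 19 → 39 → 38 → 36 → 32 → 24 → 8 → 17 → 35
It first returns after 20 in-shuffles.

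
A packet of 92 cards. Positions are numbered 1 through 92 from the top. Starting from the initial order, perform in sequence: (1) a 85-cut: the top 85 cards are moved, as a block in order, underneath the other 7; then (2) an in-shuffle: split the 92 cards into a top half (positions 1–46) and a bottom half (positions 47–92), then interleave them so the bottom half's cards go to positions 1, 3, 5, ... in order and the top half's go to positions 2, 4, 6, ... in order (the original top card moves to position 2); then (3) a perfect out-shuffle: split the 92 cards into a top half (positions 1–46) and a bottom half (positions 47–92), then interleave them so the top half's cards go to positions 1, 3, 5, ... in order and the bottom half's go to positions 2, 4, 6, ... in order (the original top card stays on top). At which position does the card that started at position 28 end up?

48

Track the card from position 28 forward through each operation:
  after op 1 (cut 85): 28 → 35
  after op 2 (in-shuffle): 35 → 70
  after op 3 (out-shuffle): 70 → 48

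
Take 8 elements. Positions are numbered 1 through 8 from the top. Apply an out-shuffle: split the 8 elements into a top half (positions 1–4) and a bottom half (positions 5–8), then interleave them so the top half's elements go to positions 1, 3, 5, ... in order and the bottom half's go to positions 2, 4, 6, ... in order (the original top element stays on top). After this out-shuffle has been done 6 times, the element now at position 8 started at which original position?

8

Work backwards from position 8, undoing one out-shuffle at a time:
8 ← 8 ← 8 ← 8 ← 8 ← 8 ← 8
So the element now at position 8 started at position 8.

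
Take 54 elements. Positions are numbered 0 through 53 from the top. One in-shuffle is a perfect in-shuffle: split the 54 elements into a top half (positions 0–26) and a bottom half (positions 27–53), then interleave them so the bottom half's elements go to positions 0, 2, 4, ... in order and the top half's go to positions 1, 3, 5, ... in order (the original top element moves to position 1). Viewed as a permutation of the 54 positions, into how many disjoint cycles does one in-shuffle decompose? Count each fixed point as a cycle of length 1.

4

Trace each unvisited position around until it returns:
(0 1 3 7 15 31 ... len 20) (2 5 11 23 47 40 ... len 20) (4 9 19 39 24 49 44 34 14 29) (10 21 43 32)
4 cycles in total.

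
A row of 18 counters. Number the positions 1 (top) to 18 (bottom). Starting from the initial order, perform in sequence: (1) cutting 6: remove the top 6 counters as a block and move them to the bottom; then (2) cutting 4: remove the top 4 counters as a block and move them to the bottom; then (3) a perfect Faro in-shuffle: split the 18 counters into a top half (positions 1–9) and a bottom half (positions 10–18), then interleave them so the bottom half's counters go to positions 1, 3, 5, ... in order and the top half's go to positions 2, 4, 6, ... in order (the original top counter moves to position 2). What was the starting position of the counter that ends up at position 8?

Undo the operations in reverse order, starting from position 8:
  undo op 3 (in-shuffle, from top half): 8 ← 4
  undo op 2 (cut 4): 4 ← 8
  undo op 1 (cut 6): 8 ← 14
So the counter at position 8 came from original position 14.

14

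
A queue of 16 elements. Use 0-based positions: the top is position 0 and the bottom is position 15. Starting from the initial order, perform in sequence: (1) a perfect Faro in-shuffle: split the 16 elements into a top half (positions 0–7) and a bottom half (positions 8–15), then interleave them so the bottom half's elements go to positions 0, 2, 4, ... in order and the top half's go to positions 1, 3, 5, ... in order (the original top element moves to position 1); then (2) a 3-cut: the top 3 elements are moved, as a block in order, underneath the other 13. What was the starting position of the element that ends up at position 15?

Undo the operations in reverse order, starting from position 15:
  undo op 2 (cut 3): 15 ← 2
  undo op 1 (in-shuffle, from bottom half): 2 ← 9
So the element at position 15 came from original position 9.

9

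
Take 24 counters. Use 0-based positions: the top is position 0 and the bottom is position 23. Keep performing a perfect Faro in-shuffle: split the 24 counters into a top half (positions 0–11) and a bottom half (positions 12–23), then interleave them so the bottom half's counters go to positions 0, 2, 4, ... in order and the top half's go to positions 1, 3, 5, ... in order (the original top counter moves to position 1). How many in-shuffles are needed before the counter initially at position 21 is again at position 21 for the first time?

Follow position 21 under repeated in-shuffles:
21 → 18 → 12 → 0 → 1 → 3 → 7 → 15 → 6 → 13 → 2 → 5 → 11 → 23 → 22 → 20 → 16 → 8 → 17 → 10 → 21
It first returns after 20 in-shuffles.

20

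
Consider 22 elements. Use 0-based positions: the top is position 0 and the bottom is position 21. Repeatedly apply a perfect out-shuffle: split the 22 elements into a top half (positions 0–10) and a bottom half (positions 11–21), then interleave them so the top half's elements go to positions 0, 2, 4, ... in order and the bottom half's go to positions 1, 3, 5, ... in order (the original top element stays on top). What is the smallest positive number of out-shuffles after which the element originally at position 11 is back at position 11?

6

Follow position 11 under repeated out-shuffles:
11 → 1 → 2 → 4 → 8 → 16 → 11
It first returns after 6 out-shuffles.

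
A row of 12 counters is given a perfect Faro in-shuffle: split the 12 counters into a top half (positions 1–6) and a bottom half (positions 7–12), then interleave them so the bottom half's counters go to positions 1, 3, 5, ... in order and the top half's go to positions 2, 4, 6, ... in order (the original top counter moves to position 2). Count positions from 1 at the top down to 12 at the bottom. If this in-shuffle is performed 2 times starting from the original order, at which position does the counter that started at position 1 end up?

4

Track the counter's position through each in-shuffle:
1 → 2 → 4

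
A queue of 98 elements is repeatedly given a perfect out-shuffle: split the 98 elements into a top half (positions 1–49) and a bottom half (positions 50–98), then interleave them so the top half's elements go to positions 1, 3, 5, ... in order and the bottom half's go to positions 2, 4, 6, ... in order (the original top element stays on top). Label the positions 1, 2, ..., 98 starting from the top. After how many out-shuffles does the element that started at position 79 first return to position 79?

Follow position 79 under repeated out-shuffles:
79 → 60 → 22 → 43 → 85 → 72 → 46 → 91 → ... → 79 (length 48)
It first returns after 48 out-shuffles.

48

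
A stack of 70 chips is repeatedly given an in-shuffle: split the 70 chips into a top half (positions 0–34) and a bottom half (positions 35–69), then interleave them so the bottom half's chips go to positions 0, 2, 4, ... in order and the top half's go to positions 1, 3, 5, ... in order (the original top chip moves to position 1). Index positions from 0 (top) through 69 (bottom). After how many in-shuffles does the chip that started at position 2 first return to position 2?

35

Follow position 2 under repeated in-shuffles:
2 → 5 → 11 → 23 → 47 → 24 → 49 → 28 → ... → 2 (length 35)
It first returns after 35 in-shuffles.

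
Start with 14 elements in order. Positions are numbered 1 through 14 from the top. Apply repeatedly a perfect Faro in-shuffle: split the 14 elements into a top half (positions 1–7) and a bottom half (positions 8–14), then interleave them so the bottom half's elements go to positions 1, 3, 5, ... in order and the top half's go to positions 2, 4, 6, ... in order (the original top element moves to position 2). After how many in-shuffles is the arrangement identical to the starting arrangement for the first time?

The in-shuffle permutes the 14 positions with cycle lengths [2, 4, 4, 4].
Every element is home exactly when every cycle has completed a whole number of laps, i.e. after lcm(2, 4) = 4 in-shuffles.

4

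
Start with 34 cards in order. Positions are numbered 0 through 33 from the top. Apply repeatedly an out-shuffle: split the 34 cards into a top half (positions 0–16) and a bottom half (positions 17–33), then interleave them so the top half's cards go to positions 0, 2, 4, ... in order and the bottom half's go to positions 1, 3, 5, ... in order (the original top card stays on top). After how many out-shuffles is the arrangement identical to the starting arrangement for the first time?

The out-shuffle permutes the 34 positions with cycle lengths [1, 1, 2, 10, 10, 10].
Every card is home exactly when every cycle has completed a whole number of laps, i.e. after lcm(1, 2, 10) = 10 out-shuffles.

10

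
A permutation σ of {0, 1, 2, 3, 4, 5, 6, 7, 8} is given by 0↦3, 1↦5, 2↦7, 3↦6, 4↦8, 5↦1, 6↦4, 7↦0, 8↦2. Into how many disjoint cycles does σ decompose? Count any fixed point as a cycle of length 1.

Cycle decomposition: (0 3 6 4 8 2 7) (1 5).
2 cycles.

2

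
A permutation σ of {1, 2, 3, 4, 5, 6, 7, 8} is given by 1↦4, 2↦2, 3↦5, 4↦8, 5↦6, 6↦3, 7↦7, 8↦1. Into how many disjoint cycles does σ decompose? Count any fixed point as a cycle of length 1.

4

Cycle decomposition: (1 4 8) (2) (3 5 6) (7).
4 cycles.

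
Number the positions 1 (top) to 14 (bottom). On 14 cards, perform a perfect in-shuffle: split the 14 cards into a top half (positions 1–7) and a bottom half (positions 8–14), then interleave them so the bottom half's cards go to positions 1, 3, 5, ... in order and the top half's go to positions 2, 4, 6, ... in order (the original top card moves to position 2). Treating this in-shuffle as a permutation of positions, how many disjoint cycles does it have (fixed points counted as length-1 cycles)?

4

Trace each unvisited position around until it returns:
(1 2 4 8) (3 6 12 9) (5 10) (7 14 13 11)
4 cycles in total.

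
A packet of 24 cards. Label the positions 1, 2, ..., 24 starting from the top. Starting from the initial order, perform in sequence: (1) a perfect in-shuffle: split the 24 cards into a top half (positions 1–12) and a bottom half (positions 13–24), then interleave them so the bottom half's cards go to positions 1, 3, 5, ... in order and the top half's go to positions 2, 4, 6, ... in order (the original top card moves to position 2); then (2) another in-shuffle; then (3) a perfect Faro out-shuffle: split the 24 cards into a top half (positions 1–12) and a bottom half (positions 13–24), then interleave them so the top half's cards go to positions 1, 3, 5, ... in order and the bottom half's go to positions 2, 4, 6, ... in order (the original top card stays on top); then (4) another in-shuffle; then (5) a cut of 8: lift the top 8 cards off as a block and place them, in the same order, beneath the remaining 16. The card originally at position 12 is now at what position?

11

Track the card from position 12 forward through each operation:
  after op 1 (in-shuffle): 12 → 24
  after op 2 (in-shuffle): 24 → 23
  after op 3 (out-shuffle): 23 → 22
  after op 4 (in-shuffle): 22 → 19
  after op 5 (cut 8): 19 → 11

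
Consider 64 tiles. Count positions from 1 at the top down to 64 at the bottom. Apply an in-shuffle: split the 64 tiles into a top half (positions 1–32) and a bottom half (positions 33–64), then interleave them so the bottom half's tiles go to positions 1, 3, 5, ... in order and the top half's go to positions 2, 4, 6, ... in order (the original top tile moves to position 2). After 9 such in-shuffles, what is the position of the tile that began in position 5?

25

Track the tile's position through each in-shuffle:
5 → 10 → 20 → 40 → 15 → 30 → 60 → 55 → 45 → 25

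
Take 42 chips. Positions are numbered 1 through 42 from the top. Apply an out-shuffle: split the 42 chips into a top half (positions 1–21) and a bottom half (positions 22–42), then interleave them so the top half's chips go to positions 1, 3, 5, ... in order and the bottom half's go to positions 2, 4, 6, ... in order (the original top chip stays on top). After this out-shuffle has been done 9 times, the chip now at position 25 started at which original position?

35

Work backwards from position 25, undoing one out-shuffle at a time:
25 ← 13 ← 7 ← 4 ← 23 ← 12 ← 27 ← 14 ← 28 ← 35
So the chip now at position 25 started at position 35.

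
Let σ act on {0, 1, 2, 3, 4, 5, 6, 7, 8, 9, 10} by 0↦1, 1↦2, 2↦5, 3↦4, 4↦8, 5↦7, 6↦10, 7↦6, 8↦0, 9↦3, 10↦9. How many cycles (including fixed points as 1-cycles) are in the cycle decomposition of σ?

1

Cycle decomposition: (0 1 2 5 7 6 10 9 3 4 8).
1 cycle.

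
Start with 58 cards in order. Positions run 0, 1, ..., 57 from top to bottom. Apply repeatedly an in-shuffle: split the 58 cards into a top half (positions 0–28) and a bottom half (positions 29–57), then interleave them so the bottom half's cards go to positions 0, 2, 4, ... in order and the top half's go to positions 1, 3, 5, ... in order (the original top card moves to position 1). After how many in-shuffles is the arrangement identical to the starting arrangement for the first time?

58

The in-shuffle permutes the 58 positions with cycle lengths [58].
Every card is home exactly when every cycle has completed a whole number of laps, i.e. after lcm(58) = 58 in-shuffles.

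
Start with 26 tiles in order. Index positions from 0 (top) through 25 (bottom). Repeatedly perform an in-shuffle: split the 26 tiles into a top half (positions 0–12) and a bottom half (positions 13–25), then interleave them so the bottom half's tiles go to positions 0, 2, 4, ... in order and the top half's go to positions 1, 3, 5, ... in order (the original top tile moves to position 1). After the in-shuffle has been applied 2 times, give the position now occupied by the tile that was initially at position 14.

5

Track the tile's position through each in-shuffle:
14 → 2 → 5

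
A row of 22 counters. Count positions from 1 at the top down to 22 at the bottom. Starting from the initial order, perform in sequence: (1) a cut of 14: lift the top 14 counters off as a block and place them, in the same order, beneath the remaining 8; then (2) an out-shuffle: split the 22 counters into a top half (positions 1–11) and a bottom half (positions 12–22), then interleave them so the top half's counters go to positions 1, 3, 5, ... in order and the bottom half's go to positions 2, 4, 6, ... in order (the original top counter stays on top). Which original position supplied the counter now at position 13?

Undo the operations in reverse order, starting from position 13:
  undo op 2 (out-shuffle, from top half): 13 ← 7
  undo op 1 (cut 14): 7 ← 21
So the counter at position 13 came from original position 21.

21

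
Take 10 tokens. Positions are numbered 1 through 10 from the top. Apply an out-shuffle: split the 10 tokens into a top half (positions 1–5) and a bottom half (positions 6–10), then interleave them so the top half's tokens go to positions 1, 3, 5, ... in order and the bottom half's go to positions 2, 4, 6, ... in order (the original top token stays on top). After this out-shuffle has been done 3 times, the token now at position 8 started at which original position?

3

Work backwards from position 8, undoing one out-shuffle at a time:
8 ← 9 ← 5 ← 3
So the token now at position 8 started at position 3.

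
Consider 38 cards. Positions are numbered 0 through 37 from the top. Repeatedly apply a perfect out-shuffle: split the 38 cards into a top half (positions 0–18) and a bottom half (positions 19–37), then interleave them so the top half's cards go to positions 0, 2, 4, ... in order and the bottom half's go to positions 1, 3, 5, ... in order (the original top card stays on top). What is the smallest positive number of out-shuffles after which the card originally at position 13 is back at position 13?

36

Follow position 13 under repeated out-shuffles:
13 → 26 → 15 → 30 → 23 → 9 → 18 → 36 → ... → 13 (length 36)
It first returns after 36 out-shuffles.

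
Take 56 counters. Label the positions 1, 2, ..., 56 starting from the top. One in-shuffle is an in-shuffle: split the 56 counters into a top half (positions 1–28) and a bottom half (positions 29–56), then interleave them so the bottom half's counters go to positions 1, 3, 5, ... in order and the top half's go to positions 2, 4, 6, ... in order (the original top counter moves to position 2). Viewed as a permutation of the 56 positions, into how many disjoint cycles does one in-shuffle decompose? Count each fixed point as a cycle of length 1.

Trace each unvisited position around until it returns:
(1 2 4 8 16 32 ... len 18) (3 6 12 24 48 39 ... len 18) (5 10 20 40 23 46 ... len 18) (19 38)
4 cycles in total.

4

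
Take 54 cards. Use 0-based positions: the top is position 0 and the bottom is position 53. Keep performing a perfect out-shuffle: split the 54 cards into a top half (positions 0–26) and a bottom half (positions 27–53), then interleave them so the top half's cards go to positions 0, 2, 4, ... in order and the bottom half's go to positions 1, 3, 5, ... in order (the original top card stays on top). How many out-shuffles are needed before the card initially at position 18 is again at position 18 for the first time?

Follow position 18 under repeated out-shuffles:
18 → 36 → 19 → 38 → 23 → 46 → 39 → 25 → ... → 18 (length 52)
It first returns after 52 out-shuffles.

52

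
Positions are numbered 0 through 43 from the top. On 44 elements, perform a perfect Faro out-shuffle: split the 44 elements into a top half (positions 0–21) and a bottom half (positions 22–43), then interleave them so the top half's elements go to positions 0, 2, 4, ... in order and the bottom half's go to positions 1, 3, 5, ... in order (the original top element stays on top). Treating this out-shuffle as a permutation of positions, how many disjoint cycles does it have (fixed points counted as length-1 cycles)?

5

Trace each unvisited position around until it returns:
(0) (1 2 4 8 16 32 ... len 14) (3 6 12 24 5 10 ... len 14) (7 14 28 13 26 9 ... len 14) (43)
5 cycles in total.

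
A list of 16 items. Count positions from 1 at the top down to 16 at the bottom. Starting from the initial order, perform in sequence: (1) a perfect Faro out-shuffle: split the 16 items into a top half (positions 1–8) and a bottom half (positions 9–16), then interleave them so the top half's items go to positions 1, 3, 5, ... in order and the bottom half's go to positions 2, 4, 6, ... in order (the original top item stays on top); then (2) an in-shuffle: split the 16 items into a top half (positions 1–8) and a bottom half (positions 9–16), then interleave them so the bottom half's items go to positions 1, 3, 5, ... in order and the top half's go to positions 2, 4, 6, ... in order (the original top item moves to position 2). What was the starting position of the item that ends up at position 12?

11

Undo the operations in reverse order, starting from position 12:
  undo op 2 (in-shuffle, from top half): 12 ← 6
  undo op 1 (out-shuffle, from bottom half): 6 ← 11
So the item at position 12 came from original position 11.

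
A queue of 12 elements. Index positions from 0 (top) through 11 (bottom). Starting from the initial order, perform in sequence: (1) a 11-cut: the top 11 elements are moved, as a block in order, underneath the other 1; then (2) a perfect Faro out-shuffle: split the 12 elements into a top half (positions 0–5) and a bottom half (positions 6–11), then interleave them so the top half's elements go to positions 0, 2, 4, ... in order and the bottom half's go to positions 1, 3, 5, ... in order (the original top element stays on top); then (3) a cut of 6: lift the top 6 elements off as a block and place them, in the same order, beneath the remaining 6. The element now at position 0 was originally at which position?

Undo the operations in reverse order, starting from position 0:
  undo op 3 (cut 6): 0 ← 6
  undo op 2 (out-shuffle, from top half): 6 ← 3
  undo op 1 (cut 11): 3 ← 2
So the element at position 0 came from original position 2.

2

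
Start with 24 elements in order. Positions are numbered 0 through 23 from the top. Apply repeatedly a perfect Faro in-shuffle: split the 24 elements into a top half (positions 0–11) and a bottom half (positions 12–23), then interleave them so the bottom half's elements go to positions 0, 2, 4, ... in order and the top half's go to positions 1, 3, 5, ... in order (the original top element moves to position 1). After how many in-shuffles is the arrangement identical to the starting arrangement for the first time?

The in-shuffle permutes the 24 positions with cycle lengths [4, 20].
Every element is home exactly when every cycle has completed a whole number of laps, i.e. after lcm(4, 20) = 20 in-shuffles.

20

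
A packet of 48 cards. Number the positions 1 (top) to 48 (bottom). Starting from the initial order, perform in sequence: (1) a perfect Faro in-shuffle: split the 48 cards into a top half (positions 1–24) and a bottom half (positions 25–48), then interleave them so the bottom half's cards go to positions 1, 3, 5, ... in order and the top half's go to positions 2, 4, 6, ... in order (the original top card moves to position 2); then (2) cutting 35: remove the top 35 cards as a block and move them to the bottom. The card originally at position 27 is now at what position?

18

Track the card from position 27 forward through each operation:
  after op 1 (in-shuffle): 27 → 5
  after op 2 (cut 35): 5 → 18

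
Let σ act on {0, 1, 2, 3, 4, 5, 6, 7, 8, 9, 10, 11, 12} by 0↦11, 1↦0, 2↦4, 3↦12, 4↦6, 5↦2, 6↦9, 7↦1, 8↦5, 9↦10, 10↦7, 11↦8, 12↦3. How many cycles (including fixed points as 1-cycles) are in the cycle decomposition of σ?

2

Cycle decomposition: (0 11 8 5 2 4 6 9 10 7 1) (3 12).
2 cycles.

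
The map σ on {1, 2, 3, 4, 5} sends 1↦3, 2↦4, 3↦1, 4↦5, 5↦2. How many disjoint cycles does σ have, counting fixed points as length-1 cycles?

Cycle decomposition: (1 3) (2 4 5).
2 cycles.

2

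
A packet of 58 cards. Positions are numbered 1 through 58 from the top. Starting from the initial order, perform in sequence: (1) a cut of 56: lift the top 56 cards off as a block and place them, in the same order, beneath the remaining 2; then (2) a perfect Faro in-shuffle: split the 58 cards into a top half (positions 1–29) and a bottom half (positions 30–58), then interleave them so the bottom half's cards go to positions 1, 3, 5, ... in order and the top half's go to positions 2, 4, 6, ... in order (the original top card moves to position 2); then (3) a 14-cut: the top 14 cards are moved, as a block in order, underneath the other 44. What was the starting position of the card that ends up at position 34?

Undo the operations in reverse order, starting from position 34:
  undo op 3 (cut 14): 34 ← 48
  undo op 2 (in-shuffle, from top half): 48 ← 24
  undo op 1 (cut 56): 24 ← 22
So the card at position 34 came from original position 22.

22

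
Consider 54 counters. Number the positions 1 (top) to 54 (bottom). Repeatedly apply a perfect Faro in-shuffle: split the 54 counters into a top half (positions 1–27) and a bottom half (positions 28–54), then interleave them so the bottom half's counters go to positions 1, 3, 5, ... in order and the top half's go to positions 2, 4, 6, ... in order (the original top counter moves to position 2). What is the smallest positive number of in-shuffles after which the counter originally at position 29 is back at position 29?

20

Follow position 29 under repeated in-shuffles:
29 → 3 → 6 → 12 → 24 → 48 → 41 → 27 → 54 → 53 → 51 → 47 → 39 → 23 → 46 → 37 → 19 → 38 → 21 → 42 → 29
It first returns after 20 in-shuffles.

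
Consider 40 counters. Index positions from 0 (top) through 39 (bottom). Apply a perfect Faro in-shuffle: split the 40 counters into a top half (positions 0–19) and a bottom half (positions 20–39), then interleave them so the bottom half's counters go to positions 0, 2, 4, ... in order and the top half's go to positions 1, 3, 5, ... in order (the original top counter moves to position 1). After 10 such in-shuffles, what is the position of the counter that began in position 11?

28

Track the counter's position through each in-shuffle:
11 → 23 → 6 → 13 → 27 → 14 → 29 → 18 → 37 → 34 → 28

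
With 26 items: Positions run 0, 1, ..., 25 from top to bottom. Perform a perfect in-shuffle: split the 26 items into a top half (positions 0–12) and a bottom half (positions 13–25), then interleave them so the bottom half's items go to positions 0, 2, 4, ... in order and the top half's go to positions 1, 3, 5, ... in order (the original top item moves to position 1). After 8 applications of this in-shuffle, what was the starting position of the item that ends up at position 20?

Work backwards from position 20, undoing one in-shuffle at a time:
20 ← 23 ← 11 ← 5 ← 2 ← 14 ← 20 ← 23 ← 11
So the item now at position 20 started at position 11.

11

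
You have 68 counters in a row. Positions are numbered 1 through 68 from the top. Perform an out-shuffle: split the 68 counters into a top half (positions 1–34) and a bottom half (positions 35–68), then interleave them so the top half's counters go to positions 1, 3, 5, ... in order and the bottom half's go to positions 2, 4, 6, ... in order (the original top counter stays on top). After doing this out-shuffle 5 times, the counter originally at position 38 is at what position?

46

Track the counter's position through each out-shuffle:
38 → 8 → 15 → 29 → 57 → 46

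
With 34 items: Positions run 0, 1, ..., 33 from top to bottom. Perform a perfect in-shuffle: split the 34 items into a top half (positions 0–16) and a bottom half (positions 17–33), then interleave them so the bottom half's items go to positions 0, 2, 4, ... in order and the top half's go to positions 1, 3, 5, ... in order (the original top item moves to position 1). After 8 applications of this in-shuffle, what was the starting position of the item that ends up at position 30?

5

Work backwards from position 30, undoing one in-shuffle at a time:
30 ← 32 ← 33 ← 16 ← 25 ← 12 ← 23 ← 11 ← 5
So the item now at position 30 started at position 5.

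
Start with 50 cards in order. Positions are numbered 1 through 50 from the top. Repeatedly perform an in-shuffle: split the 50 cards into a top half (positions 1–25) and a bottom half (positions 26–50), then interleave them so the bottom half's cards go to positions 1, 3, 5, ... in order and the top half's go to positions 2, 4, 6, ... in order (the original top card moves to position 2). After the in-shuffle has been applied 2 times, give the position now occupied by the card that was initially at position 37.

Track the card's position through each in-shuffle:
37 → 23 → 46

46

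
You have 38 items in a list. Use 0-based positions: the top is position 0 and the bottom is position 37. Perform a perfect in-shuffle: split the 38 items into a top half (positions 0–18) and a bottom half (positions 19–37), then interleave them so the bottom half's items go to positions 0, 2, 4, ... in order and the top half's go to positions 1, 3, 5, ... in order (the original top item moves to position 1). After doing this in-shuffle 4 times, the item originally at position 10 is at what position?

Track the item's position through each in-shuffle:
10 → 21 → 4 → 9 → 19

19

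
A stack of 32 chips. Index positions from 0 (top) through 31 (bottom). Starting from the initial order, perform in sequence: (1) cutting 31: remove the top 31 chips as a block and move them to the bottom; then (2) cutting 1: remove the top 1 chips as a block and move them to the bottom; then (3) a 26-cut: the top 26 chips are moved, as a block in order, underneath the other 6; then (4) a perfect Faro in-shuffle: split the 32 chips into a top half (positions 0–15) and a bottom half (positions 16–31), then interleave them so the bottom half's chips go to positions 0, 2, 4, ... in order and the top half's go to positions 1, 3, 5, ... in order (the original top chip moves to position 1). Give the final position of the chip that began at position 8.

Track the chip from position 8 forward through each operation:
  after op 1 (cut 31): 8 → 9
  after op 2 (cut 1): 9 → 8
  after op 3 (cut 26): 8 → 14
  after op 4 (in-shuffle): 14 → 29

29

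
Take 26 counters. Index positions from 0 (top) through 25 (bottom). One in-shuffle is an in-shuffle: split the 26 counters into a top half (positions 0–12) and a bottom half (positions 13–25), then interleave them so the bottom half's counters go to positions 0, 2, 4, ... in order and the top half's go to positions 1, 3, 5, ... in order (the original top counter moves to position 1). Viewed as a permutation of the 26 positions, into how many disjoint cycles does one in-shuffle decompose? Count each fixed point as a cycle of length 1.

Trace each unvisited position around until it returns:
(0 1 3 7 15 4 ... len 18) (2 5 11 23 20 14) (8 17)
3 cycles in total.

3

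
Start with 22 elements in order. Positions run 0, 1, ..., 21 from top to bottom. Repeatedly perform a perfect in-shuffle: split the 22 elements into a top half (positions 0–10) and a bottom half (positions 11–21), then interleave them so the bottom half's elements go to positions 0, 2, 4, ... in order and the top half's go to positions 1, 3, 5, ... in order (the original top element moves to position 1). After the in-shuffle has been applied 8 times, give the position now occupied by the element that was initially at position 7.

Track the element's position through each in-shuffle:
7 → 15 → 8 → 17 → 12 → 2 → 5 → 11 → 0

0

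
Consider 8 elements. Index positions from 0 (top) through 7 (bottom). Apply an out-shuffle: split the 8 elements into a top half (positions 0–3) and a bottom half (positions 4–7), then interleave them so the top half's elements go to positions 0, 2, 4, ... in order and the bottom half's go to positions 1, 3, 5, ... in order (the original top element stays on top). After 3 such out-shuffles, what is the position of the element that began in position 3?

3

Track the element's position through each out-shuffle:
3 → 6 → 5 → 3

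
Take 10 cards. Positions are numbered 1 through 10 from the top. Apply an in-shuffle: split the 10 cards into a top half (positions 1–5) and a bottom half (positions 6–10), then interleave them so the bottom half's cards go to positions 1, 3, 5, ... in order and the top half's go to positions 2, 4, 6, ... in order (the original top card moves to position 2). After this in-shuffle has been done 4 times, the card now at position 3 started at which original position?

Work backwards from position 3, undoing one in-shuffle at a time:
3 ← 7 ← 9 ← 10 ← 5
So the card now at position 3 started at position 5.

5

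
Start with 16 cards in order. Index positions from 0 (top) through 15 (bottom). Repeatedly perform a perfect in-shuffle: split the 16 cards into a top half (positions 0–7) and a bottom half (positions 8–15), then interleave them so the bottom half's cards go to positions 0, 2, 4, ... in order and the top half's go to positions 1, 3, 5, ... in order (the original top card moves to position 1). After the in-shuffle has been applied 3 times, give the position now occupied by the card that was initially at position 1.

Track the card's position through each in-shuffle:
1 → 3 → 7 → 15

15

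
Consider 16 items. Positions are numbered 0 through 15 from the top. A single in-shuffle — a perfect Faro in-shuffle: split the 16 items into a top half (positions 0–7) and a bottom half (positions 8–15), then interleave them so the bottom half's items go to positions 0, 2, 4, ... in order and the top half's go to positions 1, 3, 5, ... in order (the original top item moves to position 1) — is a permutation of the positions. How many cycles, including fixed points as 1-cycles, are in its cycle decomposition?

2

Trace each unvisited position around until it returns:
(0 1 3 7 15 14 12 8) (2 5 11 6 13 10 4 9)
2 cycles in total.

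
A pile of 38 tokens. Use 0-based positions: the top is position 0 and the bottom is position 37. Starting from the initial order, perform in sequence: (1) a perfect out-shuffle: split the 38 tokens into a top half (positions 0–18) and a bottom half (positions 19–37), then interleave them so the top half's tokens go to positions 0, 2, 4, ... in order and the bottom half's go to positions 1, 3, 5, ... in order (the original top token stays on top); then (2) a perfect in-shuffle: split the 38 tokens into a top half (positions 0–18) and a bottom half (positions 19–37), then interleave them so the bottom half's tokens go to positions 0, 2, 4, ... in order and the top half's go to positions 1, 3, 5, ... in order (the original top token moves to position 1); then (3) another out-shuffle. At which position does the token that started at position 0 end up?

Track the token from position 0 forward through each operation:
  after op 1 (out-shuffle): 0 → 0
  after op 2 (in-shuffle): 0 → 1
  after op 3 (out-shuffle): 1 → 2

2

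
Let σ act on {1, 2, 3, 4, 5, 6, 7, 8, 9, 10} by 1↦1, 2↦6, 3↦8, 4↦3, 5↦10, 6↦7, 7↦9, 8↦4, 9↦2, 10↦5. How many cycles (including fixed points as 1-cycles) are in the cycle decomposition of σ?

4

Cycle decomposition: (1) (2 6 7 9) (3 8 4) (5 10).
4 cycles.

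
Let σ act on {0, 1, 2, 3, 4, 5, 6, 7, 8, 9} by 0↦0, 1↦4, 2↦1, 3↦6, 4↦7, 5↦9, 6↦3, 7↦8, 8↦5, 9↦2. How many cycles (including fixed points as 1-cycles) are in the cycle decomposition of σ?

3

Cycle decomposition: (0) (1 4 7 8 5 9 2) (3 6).
3 cycles.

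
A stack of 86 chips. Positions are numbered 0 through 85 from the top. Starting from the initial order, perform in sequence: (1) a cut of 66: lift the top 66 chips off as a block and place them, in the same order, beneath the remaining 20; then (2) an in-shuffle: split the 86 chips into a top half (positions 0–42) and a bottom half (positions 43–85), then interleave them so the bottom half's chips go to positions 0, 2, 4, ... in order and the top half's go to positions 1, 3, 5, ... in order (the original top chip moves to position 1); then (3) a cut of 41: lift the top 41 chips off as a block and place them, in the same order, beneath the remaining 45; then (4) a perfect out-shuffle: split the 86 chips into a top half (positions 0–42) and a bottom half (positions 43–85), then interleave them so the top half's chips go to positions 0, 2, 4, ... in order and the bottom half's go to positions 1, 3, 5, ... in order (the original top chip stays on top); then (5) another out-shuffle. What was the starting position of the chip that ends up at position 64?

Undo the operations in reverse order, starting from position 64:
  undo op 5 (out-shuffle, from top half): 64 ← 32
  undo op 4 (out-shuffle, from top half): 32 ← 16
  undo op 3 (cut 41): 16 ← 57
  undo op 2 (in-shuffle, from top half): 57 ← 28
  undo op 1 (cut 66): 28 ← 8
So the chip at position 64 came from original position 8.

8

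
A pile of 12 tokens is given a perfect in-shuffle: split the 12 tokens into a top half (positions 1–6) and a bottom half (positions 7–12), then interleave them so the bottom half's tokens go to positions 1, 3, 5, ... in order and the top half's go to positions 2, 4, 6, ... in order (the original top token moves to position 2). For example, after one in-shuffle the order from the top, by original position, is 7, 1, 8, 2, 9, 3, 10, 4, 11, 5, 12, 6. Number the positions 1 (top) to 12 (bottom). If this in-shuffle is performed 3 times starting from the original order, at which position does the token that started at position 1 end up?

Track the token's position through each in-shuffle:
1 → 2 → 4 → 8

8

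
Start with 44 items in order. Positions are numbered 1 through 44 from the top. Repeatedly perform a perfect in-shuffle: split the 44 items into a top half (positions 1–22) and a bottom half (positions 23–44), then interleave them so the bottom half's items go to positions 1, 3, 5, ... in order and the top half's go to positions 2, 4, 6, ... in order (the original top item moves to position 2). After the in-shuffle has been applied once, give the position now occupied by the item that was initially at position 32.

19

Track the item's position through each in-shuffle:
32 → 19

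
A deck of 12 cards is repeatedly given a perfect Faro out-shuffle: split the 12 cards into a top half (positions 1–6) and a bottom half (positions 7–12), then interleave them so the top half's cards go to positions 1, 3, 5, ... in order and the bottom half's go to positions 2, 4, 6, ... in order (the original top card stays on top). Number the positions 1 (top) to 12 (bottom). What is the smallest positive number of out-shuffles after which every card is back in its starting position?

The out-shuffle permutes the 12 positions with cycle lengths [1, 1, 10].
Every card is home exactly when every cycle has completed a whole number of laps, i.e. after lcm(1, 10) = 10 out-shuffles.

10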